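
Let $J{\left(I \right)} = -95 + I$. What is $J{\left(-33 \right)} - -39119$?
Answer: $38991$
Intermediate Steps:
$J{\left(-33 \right)} - -39119 = \left(-95 - 33\right) - -39119 = -128 + 39119 = 38991$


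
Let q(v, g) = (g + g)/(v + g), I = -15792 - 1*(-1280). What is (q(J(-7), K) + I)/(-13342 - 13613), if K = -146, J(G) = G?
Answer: 2220044/4124115 ≈ 0.53831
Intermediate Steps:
I = -14512 (I = -15792 + 1280 = -14512)
q(v, g) = 2*g/(g + v) (q(v, g) = (2*g)/(g + v) = 2*g/(g + v))
(q(J(-7), K) + I)/(-13342 - 13613) = (2*(-146)/(-146 - 7) - 14512)/(-13342 - 13613) = (2*(-146)/(-153) - 14512)/(-26955) = (2*(-146)*(-1/153) - 14512)*(-1/26955) = (292/153 - 14512)*(-1/26955) = -2220044/153*(-1/26955) = 2220044/4124115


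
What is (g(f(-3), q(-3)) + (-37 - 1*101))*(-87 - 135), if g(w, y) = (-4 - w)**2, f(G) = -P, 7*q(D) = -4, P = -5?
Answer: 12654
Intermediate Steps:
q(D) = -4/7 (q(D) = (1/7)*(-4) = -4/7)
f(G) = 5 (f(G) = -1*(-5) = 5)
(g(f(-3), q(-3)) + (-37 - 1*101))*(-87 - 135) = ((4 + 5)**2 + (-37 - 1*101))*(-87 - 135) = (9**2 + (-37 - 101))*(-222) = (81 - 138)*(-222) = -57*(-222) = 12654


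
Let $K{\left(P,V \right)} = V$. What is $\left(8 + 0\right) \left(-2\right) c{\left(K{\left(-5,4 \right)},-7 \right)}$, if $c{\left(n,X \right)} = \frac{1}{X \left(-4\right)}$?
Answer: $- \frac{4}{7} \approx -0.57143$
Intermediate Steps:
$c{\left(n,X \right)} = - \frac{1}{4 X}$ ($c{\left(n,X \right)} = \frac{1}{\left(-4\right) X} = - \frac{1}{4 X}$)
$\left(8 + 0\right) \left(-2\right) c{\left(K{\left(-5,4 \right)},-7 \right)} = \left(8 + 0\right) \left(-2\right) \left(- \frac{1}{4 \left(-7\right)}\right) = 8 \left(-2\right) \left(\left(- \frac{1}{4}\right) \left(- \frac{1}{7}\right)\right) = \left(-16\right) \frac{1}{28} = - \frac{4}{7}$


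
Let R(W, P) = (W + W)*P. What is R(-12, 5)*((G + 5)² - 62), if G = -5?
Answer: 7440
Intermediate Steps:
R(W, P) = 2*P*W (R(W, P) = (2*W)*P = 2*P*W)
R(-12, 5)*((G + 5)² - 62) = (2*5*(-12))*((-5 + 5)² - 62) = -120*(0² - 62) = -120*(0 - 62) = -120*(-62) = 7440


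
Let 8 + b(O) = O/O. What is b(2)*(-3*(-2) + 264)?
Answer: -1890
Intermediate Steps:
b(O) = -7 (b(O) = -8 + O/O = -8 + 1 = -7)
b(2)*(-3*(-2) + 264) = -7*(-3*(-2) + 264) = -7*(6 + 264) = -7*270 = -1890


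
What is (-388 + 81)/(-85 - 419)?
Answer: 307/504 ≈ 0.60913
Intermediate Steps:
(-388 + 81)/(-85 - 419) = -307/(-504) = -1/504*(-307) = 307/504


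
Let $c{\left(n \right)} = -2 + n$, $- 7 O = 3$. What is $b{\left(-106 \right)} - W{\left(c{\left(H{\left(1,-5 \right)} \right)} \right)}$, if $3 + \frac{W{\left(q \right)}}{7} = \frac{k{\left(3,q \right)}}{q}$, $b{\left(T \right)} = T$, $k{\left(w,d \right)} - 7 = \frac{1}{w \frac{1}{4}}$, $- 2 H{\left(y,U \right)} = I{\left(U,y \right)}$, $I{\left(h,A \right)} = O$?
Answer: $- \frac{157}{3} \approx -52.333$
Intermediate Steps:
$O = - \frac{3}{7}$ ($O = \left(- \frac{1}{7}\right) 3 = - \frac{3}{7} \approx -0.42857$)
$I{\left(h,A \right)} = - \frac{3}{7}$
$H{\left(y,U \right)} = \frac{3}{14}$ ($H{\left(y,U \right)} = \left(- \frac{1}{2}\right) \left(- \frac{3}{7}\right) = \frac{3}{14}$)
$k{\left(w,d \right)} = 7 + \frac{4}{w}$ ($k{\left(w,d \right)} = 7 + \frac{1}{w \frac{1}{4}} = 7 + \frac{1}{\frac{1}{4} w} = 7 + \frac{4}{w}$)
$W{\left(q \right)} = -21 + \frac{175}{3 q}$ ($W{\left(q \right)} = -21 + 7 \frac{7 + \frac{4}{3}}{q} = -21 + 7 \frac{25}{3 q} = -21 + \frac{175}{3 q}$)
$b{\left(-106 \right)} - W{\left(c{\left(H{\left(1,-5 \right)} \right)} \right)} = -106 - \left(-21 + \frac{175}{3 \left(-2 + \frac{3}{14}\right)}\right) = -106 - \left(-21 + \frac{175}{3 \left(- \frac{25}{14}\right)}\right) = -106 - \left(-21 + \frac{175}{3} \left(- \frac{14}{25}\right)\right) = -106 - \left(-21 - \frac{98}{3}\right) = -106 - - \frac{161}{3} = -106 + \frac{161}{3} = - \frac{157}{3}$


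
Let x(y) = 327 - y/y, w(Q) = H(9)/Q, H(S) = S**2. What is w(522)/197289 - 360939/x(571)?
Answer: -114726085294/103620567 ≈ -1107.2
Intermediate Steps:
w(Q) = 81/Q (w(Q) = 9**2/Q = 81/Q)
x(y) = 326 (x(y) = 327 - 1*1 = 327 - 1 = 326)
w(522)/197289 - 360939/x(571) = (81/522)/197289 - 360939/326 = (81*(1/522))*(1/197289) - 360939*1/326 = (9/58)*(1/197289) - 360939/326 = 1/1271418 - 360939/326 = -114726085294/103620567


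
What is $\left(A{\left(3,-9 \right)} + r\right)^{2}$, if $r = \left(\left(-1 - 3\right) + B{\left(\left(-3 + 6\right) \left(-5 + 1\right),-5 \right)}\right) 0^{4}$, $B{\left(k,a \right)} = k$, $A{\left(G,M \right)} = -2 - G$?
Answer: $25$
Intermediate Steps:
$r = 0$ ($r = \left(\left(-1 - 3\right) + \left(-3 + 6\right) \left(-5 + 1\right)\right) 0^{4} = \left(\left(-1 - 3\right) + 3 \left(-4\right)\right) 0 = \left(-4 - 12\right) 0 = \left(-16\right) 0 = 0$)
$\left(A{\left(3,-9 \right)} + r\right)^{2} = \left(\left(-2 - 3\right) + 0\right)^{2} = \left(-5 + 0\right)^{2} = \left(-5\right)^{2} = 25$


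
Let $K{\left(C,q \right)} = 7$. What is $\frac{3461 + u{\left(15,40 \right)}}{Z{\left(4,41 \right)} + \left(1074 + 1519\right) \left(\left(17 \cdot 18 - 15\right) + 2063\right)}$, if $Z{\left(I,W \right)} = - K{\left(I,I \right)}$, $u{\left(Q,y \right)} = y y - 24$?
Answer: $\frac{5037}{6103915} \approx 0.00082521$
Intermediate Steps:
$u{\left(Q,y \right)} = -24 + y^{2}$ ($u{\left(Q,y \right)} = y^{2} - 24 = -24 + y^{2}$)
$Z{\left(I,W \right)} = -7$ ($Z{\left(I,W \right)} = \left(-1\right) 7 = -7$)
$\frac{3461 + u{\left(15,40 \right)}}{Z{\left(4,41 \right)} + \left(1074 + 1519\right) \left(\left(17 \cdot 18 - 15\right) + 2063\right)} = \frac{3461 - \left(24 - 40^{2}\right)}{-7 + \left(1074 + 1519\right) \left(\left(17 \cdot 18 - 15\right) + 2063\right)} = \frac{3461 + \left(-24 + 1600\right)}{-7 + 2593 \left(\left(306 - 15\right) + 2063\right)} = \frac{3461 + 1576}{-7 + 2593 \left(291 + 2063\right)} = \frac{5037}{-7 + 2593 \cdot 2354} = \frac{5037}{-7 + 6103922} = \frac{5037}{6103915}$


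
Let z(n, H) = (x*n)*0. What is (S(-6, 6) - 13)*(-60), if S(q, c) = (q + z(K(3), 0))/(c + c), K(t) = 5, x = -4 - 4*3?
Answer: 810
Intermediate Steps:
x = -16 (x = -4 - 12 = -16)
z(n, H) = 0 (z(n, H) = -16*n*0 = 0)
S(q, c) = q/(2*c) (S(q, c) = (q + 0)/(c + c) = q/((2*c)) = q*(1/(2*c)) = q/(2*c))
(S(-6, 6) - 13)*(-60) = ((½)*(-6)/6 - 13)*(-60) = ((½)*(-6)*(⅙) - 13)*(-60) = (-½ - 13)*(-60) = -27/2*(-60) = 810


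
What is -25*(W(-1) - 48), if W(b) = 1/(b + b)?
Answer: 2425/2 ≈ 1212.5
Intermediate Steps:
W(b) = 1/(2*b)
-25*(W(-1) - 48) = -25*((½)/(-1) - 48) = -25*((½)*(-1) - 48) = -25*(-½ - 48) = -25*(-97/2) = 2425/2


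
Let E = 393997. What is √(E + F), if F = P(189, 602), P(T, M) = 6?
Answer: √394003 ≈ 627.70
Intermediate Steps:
F = 6
√(E + F) = √(393997 + 6) = √394003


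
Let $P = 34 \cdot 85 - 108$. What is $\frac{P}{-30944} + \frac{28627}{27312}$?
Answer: $\frac{1581742}{1650669} \approx 0.95824$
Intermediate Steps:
$P = 2782$ ($P = 2890 - 108 = 2782$)
$\frac{P}{-30944} + \frac{28627}{27312} = \frac{2782}{-30944} + \frac{28627}{27312} = 2782 \left(- \frac{1}{30944}\right) + 28627 \cdot \frac{1}{27312} = - \frac{1391}{15472} + \frac{28627}{27312} = \frac{1581742}{1650669}$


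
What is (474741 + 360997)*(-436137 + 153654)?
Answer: -236081777454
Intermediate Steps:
(474741 + 360997)*(-436137 + 153654) = 835738*(-282483) = -236081777454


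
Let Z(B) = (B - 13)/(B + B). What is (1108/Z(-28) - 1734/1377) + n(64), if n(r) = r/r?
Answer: 1675009/1107 ≈ 1513.1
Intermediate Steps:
n(r) = 1
Z(B) = (-13 + B)/(2*B) (Z(B) = (-13 + B)/((2*B)) = (-13 + B)*(1/(2*B)) = (-13 + B)/(2*B))
(1108/Z(-28) - 1734/1377) + n(64) = (1108/(((1/2)*(-13 - 28)/(-28))) - 1734/1377) + 1 = (1108/(((1/2)*(-1/28)*(-41))) - 1734*1/1377) + 1 = (1108/(41/56) - 34/27) + 1 = (1108*(56/41) - 34/27) + 1 = (62048/41 - 34/27) + 1 = 1673902/1107 + 1 = 1675009/1107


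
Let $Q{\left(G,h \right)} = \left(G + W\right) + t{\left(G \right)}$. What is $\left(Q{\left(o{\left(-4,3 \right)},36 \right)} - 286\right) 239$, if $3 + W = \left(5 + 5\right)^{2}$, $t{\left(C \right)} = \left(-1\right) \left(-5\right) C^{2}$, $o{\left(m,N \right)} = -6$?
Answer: $-3585$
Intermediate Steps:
$t{\left(C \right)} = 5 C^{2}$
$W = 97$ ($W = -3 + \left(5 + 5\right)^{2} = -3 + 10^{2} = -3 + 100 = 97$)
$Q{\left(G,h \right)} = 97 + G + 5 G^{2}$ ($Q{\left(G,h \right)} = \left(G + 97\right) + 5 G^{2} = \left(97 + G\right) + 5 G^{2} = 97 + G + 5 G^{2}$)
$\left(Q{\left(o{\left(-4,3 \right)},36 \right)} - 286\right) 239 = \left(\left(97 - 6 + 5 \left(-6\right)^{2}\right) - 286\right) 239 = \left(\left(97 - 6 + 5 \cdot 36\right) - 286\right) 239 = \left(\left(97 - 6 + 180\right) - 286\right) 239 = \left(271 - 286\right) 239 = \left(-15\right) 239 = -3585$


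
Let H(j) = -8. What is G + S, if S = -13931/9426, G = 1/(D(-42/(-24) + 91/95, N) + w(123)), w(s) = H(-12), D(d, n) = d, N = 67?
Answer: -31597121/18955686 ≈ -1.6669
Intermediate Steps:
w(s) = -8
G = -380/2011 (G = 1/((-42/(-24) + 91/95) - 8) = 1/((-42*(-1/24) + 91*(1/95)) - 8) = 1/((7/4 + 91/95) - 8) = 1/(1029/380 - 8) = 1/(-2011/380) = -380/2011 ≈ -0.18896)
S = -13931/9426 (S = -13931*1/9426 = -13931/9426 ≈ -1.4779)
G + S = -380/2011 - 13931/9426 = -31597121/18955686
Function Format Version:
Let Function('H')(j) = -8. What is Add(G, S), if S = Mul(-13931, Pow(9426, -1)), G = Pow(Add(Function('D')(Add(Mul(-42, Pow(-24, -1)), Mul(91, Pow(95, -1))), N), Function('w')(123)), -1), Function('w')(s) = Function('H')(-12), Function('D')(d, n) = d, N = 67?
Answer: Rational(-31597121, 18955686) ≈ -1.6669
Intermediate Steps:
Function('w')(s) = -8
G = Rational(-380, 2011) (G = Pow(Add(Add(Mul(-42, Pow(-24, -1)), Mul(91, Pow(95, -1))), -8), -1) = Pow(Add(Add(Mul(-42, Rational(-1, 24)), Mul(91, Rational(1, 95))), -8), -1) = Pow(Add(Add(Rational(7, 4), Rational(91, 95)), -8), -1) = Pow(Add(Rational(1029, 380), -8), -1) = Pow(Rational(-2011, 380), -1) = Rational(-380, 2011) ≈ -0.18896)
S = Rational(-13931, 9426) (S = Mul(-13931, Rational(1, 9426)) = Rational(-13931, 9426) ≈ -1.4779)
Add(G, S) = Add(Rational(-380, 2011), Rational(-13931, 9426)) = Rational(-31597121, 18955686)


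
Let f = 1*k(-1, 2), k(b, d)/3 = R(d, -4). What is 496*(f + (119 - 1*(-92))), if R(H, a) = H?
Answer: 107632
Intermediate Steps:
k(b, d) = 3*d
f = 6 (f = 1*(3*2) = 1*6 = 6)
496*(f + (119 - 1*(-92))) = 496*(6 + (119 - 1*(-92))) = 496*(6 + (119 + 92)) = 496*(6 + 211) = 496*217 = 107632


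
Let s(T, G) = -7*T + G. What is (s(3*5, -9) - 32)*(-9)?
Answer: 1314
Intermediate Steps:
s(T, G) = G - 7*T
(s(3*5, -9) - 32)*(-9) = ((-9 - 21*5) - 32)*(-9) = ((-9 - 7*15) - 32)*(-9) = ((-9 - 105) - 32)*(-9) = (-114 - 32)*(-9) = -146*(-9) = 1314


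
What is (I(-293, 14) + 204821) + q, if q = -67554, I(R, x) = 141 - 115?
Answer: 137293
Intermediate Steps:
I(R, x) = 26
(I(-293, 14) + 204821) + q = (26 + 204821) - 67554 = 204847 - 67554 = 137293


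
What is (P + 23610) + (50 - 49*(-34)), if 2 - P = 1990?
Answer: 23338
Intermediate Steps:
P = -1988 (P = 2 - 1*1990 = 2 - 1990 = -1988)
(P + 23610) + (50 - 49*(-34)) = (-1988 + 23610) + (50 - 49*(-34)) = 21622 + (50 + 1666) = 21622 + 1716 = 23338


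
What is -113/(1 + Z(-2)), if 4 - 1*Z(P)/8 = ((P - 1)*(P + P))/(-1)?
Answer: -113/129 ≈ -0.87597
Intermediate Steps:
Z(P) = 32 + 16*P*(-1 + P) (Z(P) = 32 - 8*(P - 1)*(P + P)/(-1) = 32 - 8*(-1 + P)*(2*P)*(-1) = 32 - 8*2*P*(-1 + P)*(-1) = 32 - (-16)*P*(-1 + P) = 32 + 16*P*(-1 + P))
-113/(1 + Z(-2)) = -113/(1 + (32 - 16*(-2) + 16*(-2)²)) = -113/(1 + (32 + 32 + 16*4)) = -113/(1 + (32 + 32 + 64)) = -113/(1 + 128) = -113/129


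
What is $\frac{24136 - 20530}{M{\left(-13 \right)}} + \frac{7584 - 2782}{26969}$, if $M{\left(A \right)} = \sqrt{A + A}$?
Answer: $\frac{4802}{26969} - \frac{1803 i \sqrt{26}}{13} \approx 0.17806 - 707.19 i$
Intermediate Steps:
$M{\left(A \right)} = \sqrt{2} \sqrt{A}$ ($M{\left(A \right)} = \sqrt{2 A} = \sqrt{2} \sqrt{A}$)
$\frac{24136 - 20530}{M{\left(-13 \right)}} + \frac{7584 - 2782}{26969} = \frac{24136 - 20530}{\sqrt{2} \sqrt{-13}} + \frac{7584 - 2782}{26969} = \frac{3606}{\sqrt{2} i \sqrt{13}} + \left(7584 - 2782\right) \frac{1}{26969} = \frac{3606}{i \sqrt{26}} + 4802 \cdot \frac{1}{26969} = 3606 \left(- \frac{i \sqrt{26}}{26}\right) + \frac{4802}{26969} = - \frac{1803 i \sqrt{26}}{13} + \frac{4802}{26969} = \frac{4802}{26969} - \frac{1803 i \sqrt{26}}{13}$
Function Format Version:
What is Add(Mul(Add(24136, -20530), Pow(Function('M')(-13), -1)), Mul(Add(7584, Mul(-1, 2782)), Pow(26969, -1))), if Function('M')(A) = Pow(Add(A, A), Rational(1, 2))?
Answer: Add(Rational(4802, 26969), Mul(Rational(-1803, 13), I, Pow(26, Rational(1, 2)))) ≈ Add(0.17806, Mul(-707.19, I))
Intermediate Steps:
Function('M')(A) = Mul(Pow(2, Rational(1, 2)), Pow(A, Rational(1, 2))) (Function('M')(A) = Pow(Mul(2, A), Rational(1, 2)) = Mul(Pow(2, Rational(1, 2)), Pow(A, Rational(1, 2))))
Add(Mul(Add(24136, -20530), Pow(Function('M')(-13), -1)), Mul(Add(7584, Mul(-1, 2782)), Pow(26969, -1))) = Add(Mul(Add(24136, -20530), Pow(Mul(Pow(2, Rational(1, 2)), Pow(-13, Rational(1, 2))), -1)), Mul(Add(7584, Mul(-1, 2782)), Pow(26969, -1))) = Add(Mul(3606, Pow(Mul(Pow(2, Rational(1, 2)), Mul(I, Pow(13, Rational(1, 2)))), -1)), Mul(Add(7584, -2782), Rational(1, 26969))) = Add(Mul(3606, Pow(Mul(I, Pow(26, Rational(1, 2))), -1)), Mul(4802, Rational(1, 26969))) = Add(Mul(3606, Mul(Rational(-1, 26), I, Pow(26, Rational(1, 2)))), Rational(4802, 26969)) = Add(Mul(Rational(-1803, 13), I, Pow(26, Rational(1, 2))), Rational(4802, 26969)) = Add(Rational(4802, 26969), Mul(Rational(-1803, 13), I, Pow(26, Rational(1, 2))))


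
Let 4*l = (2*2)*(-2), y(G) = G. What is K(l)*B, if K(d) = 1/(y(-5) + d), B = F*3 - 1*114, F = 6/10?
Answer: 561/35 ≈ 16.029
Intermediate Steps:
F = 3/5 (F = 6*(1/10) = 3/5 ≈ 0.60000)
l = -2 (l = ((2*2)*(-2))/4 = (4*(-2))/4 = (1/4)*(-8) = -2)
B = -561/5 (B = (3/5)*3 - 1*114 = 9/5 - 114 = -561/5 ≈ -112.20)
K(d) = 1/(-5 + d)
K(l)*B = -561/5/(-5 - 2) = -561/5/(-7) = -1/7*(-561/5) = 561/35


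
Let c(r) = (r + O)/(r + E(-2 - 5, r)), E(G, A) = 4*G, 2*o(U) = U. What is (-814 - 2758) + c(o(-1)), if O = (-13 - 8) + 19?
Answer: -203599/57 ≈ -3571.9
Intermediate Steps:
o(U) = U/2
O = -2 (O = -21 + 19 = -2)
c(r) = (-2 + r)/(-28 + r) (c(r) = (r - 2)/(r + 4*(-2 - 5)) = (-2 + r)/(r + 4*(-7)) = (-2 + r)/(r - 28) = (-2 + r)/(-28 + r))
(-814 - 2758) + c(o(-1)) = (-814 - 2758) + (-2 + (½)*(-1))/(-28 + (½)*(-1)) = -3572 + (-2 - ½)/(-28 - ½) = -3572 - 5/2/(-57/2) = -3572 - 2/57*(-5/2) = -3572 + 5/57 = -203599/57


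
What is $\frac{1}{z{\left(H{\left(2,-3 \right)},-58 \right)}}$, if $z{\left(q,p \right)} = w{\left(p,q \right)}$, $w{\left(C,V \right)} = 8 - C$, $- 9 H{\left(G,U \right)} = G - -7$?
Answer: $\frac{1}{66} \approx 0.015152$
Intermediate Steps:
$H{\left(G,U \right)} = - \frac{7}{9} - \frac{G}{9}$ ($H{\left(G,U \right)} = - \frac{G - -7}{9} = - \frac{G + 7}{9} = - \frac{7 + G}{9} = - \frac{7}{9} - \frac{G}{9}$)
$z{\left(q,p \right)} = 8 - p$
$\frac{1}{z{\left(H{\left(2,-3 \right)},-58 \right)}} = \frac{1}{8 - -58} = \frac{1}{8 + 58} = \frac{1}{66}$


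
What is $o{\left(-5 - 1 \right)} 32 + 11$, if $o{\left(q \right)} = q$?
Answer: $-181$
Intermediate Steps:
$o{\left(-5 - 1 \right)} 32 + 11 = \left(-5 - 1\right) 32 + 11 = \left(-6\right) 32 + 11 = -192 + 11 = -181$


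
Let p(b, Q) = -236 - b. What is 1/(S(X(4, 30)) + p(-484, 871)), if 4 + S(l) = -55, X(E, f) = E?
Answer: 1/189 ≈ 0.0052910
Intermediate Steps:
S(l) = -59 (S(l) = -4 - 55 = -59)
1/(S(X(4, 30)) + p(-484, 871)) = 1/(-59 + (-236 - 1*(-484))) = 1/(-59 + (-236 + 484)) = 1/(-59 + 248) = 1/189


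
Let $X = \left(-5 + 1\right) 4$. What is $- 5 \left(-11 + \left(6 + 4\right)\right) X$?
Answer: $-80$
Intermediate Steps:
$X = -16$ ($X = \left(-4\right) 4 = -16$)
$- 5 \left(-11 + \left(6 + 4\right)\right) X = - 5 \left(-11 + \left(6 + 4\right)\right) \left(-16\right) = - 5 \left(-11 + 10\right) \left(-16\right) = \left(-5\right) \left(-1\right) \left(-16\right) = 5 \left(-16\right) = -80$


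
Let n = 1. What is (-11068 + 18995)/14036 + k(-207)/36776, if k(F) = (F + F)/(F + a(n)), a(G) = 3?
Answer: 2478190613/4387597456 ≈ 0.56482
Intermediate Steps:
k(F) = 2*F/(3 + F) (k(F) = (F + F)/(F + 3) = (2*F)/(3 + F) = 2*F/(3 + F))
(-11068 + 18995)/14036 + k(-207)/36776 = (-11068 + 18995)/14036 + (2*(-207)/(3 - 207))/36776 = 7927*(1/14036) + (2*(-207)/(-204))*(1/36776) = 7927/14036 + (2*(-207)*(-1/204))*(1/36776) = 7927/14036 + (69/34)*(1/36776) = 7927/14036 + 69/1250384 = 2478190613/4387597456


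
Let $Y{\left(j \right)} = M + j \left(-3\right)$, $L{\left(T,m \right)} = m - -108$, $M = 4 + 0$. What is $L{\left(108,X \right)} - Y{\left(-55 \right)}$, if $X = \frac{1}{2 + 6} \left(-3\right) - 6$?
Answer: $- \frac{539}{8} \approx -67.375$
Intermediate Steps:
$M = 4$
$X = - \frac{51}{8}$ ($X = \frac{1}{8} \left(-3\right) - 6 = - \frac{3}{8} - 6 = - \frac{51}{8} \approx -6.375$)
$L{\left(T,m \right)} = 108 + m$ ($L{\left(T,m \right)} = m + 108 = 108 + m$)
$Y{\left(j \right)} = 4 - 3 j$ ($Y{\left(j \right)} = 4 + j \left(-3\right) = 4 - 3 j$)
$L{\left(108,X \right)} - Y{\left(-55 \right)} = \left(108 - \frac{51}{8}\right) - \left(4 - -165\right) = \frac{813}{8} - \left(4 + 165\right) = \frac{813}{8} - 169 = - \frac{539}{8}$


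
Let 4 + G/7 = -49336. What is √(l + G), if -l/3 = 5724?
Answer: 2*I*√90638 ≈ 602.12*I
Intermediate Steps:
G = -345380 (G = -28 + 7*(-49336) = -28 - 345352 = -345380)
l = -17172 (l = -3*5724 = -17172)
√(l + G) = √(-17172 - 345380) = √(-362552) = 2*I*√90638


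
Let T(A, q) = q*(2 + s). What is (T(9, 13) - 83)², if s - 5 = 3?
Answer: 2209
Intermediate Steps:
s = 8 (s = 5 + 3 = 8)
T(A, q) = 10*q (T(A, q) = q*(2 + 8) = q*10 = 10*q)
(T(9, 13) - 83)² = (10*13 - 83)² = (130 - 83)² = 47² = 2209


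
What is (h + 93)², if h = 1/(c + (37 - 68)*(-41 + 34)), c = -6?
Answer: 385101376/44521 ≈ 8649.9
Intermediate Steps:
h = 1/211 (h = 1/(-6 + (37 - 68)*(-41 + 34)) = 1/(-6 - 31*(-7)) = 1/(-6 + 217) = 1/211 ≈ 0.0047393)
(h + 93)² = (1/211 + 93)² = (19624/211)² = 385101376/44521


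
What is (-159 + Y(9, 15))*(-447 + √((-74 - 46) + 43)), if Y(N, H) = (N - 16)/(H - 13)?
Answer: 145275/2 - 325*I*√77/2 ≈ 72638.0 - 1425.9*I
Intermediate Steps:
Y(N, H) = (-16 + N)/(-13 + H)
(-159 + Y(9, 15))*(-447 + √((-74 - 46) + 43)) = (-159 + (-16 + 9)/(-13 + 15))*(-447 + √((-74 - 46) + 43)) = (-159 - 7/2)*(-447 + √(-120 + 43)) = (-159 + (½)*(-7))*(-447 + √(-77)) = (-159 - 7/2)*(-447 + I*√77) = -325*(-447 + I*√77)/2 = 145275/2 - 325*I*√77/2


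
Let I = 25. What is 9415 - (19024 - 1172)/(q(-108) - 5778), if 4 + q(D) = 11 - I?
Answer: 13646798/1449 ≈ 9418.1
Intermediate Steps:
q(D) = -18 (q(D) = -4 + (11 - 1*25) = -4 + (11 - 25) = -4 - 14 = -18)
9415 - (19024 - 1172)/(q(-108) - 5778) = 9415 - (19024 - 1172)/(-18 - 5778) = 9415 - 17852/(-5796) = 9415 - 17852*(-1)/5796 = 9415 - 1*(-4463/1449) = 9415 + 4463/1449 = 13646798/1449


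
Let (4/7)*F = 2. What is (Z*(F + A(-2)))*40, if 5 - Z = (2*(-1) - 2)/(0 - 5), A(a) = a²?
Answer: 1260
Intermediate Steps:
F = 7/2 (F = (7/4)*2 = 7/2 ≈ 3.5000)
Z = 21/5 (Z = 5 - (2*(-1) - 2)/(0 - 5) = 5 - (-2 - 2)/(-5) = 5 - (-4)*(-1)/5 = 5 - 1*⅘ = 5 - ⅘ = 21/5 ≈ 4.2000)
(Z*(F + A(-2)))*40 = (21*(7/2 + (-2)²)/5)*40 = (21*(7/2 + 4)/5)*40 = ((21/5)*(15/2))*40 = (63/2)*40 = 1260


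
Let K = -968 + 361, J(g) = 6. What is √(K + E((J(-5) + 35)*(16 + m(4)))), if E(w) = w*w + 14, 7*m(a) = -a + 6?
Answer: √21817219/7 ≈ 667.27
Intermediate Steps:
m(a) = 6/7 - a/7 (m(a) = (-a + 6)/7 = (6 - a)/7 = 6/7 - a/7)
E(w) = 14 + w² (E(w) = w² + 14 = 14 + w²)
K = -607
√(K + E((J(-5) + 35)*(16 + m(4)))) = √(-607 + (14 + ((6 + 35)*(16 + (6/7 - ⅐*4)))²)) = √(-607 + (14 + (41*(16 + (6/7 - 4/7)))²)) = √(-607 + (14 + (41*(16 + 2/7))²)) = √(-607 + (14 + (41*(114/7))²)) = √(-607 + (14 + (4674/7)²)) = √(-607 + (14 + 21846276/49)) = √(-607 + 21846962/49) = √(21817219/49) = √21817219/7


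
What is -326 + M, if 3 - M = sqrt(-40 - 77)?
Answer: -323 - 3*I*sqrt(13) ≈ -323.0 - 10.817*I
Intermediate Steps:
M = 3 - 3*I*sqrt(13) (M = 3 - sqrt(-40 - 77) = 3 - sqrt(-117) = 3 - 3*I*sqrt(13) ≈ 3.0 - 10.817*I)
-326 + M = -326 + (3 - 3*I*sqrt(13)) = -323 - 3*I*sqrt(13)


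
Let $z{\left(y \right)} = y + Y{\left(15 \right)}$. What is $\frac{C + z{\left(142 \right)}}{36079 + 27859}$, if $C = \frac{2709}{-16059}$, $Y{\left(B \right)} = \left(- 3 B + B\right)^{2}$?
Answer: $\frac{5576923}{342260114} \approx 0.016294$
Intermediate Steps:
$Y{\left(B \right)} = 4 B^{2}$ ($Y{\left(B \right)} = \left(- 2 B\right)^{2} = 4 B^{2}$)
$z{\left(y \right)} = 900 + y$ ($z{\left(y \right)} = y + 4 \cdot 15^{2} = y + 4 \cdot 225 = y + 900 = 900 + y$)
$C = - \frac{903}{5353}$ ($C = 2709 \left(- \frac{1}{16059}\right) = - \frac{903}{5353} \approx -0.16869$)
$\frac{C + z{\left(142 \right)}}{36079 + 27859} = \frac{- \frac{903}{5353} + \left(900 + 142\right)}{36079 + 27859} = \frac{- \frac{903}{5353} + 1042}{63938} = \frac{5576923}{5353} \cdot \frac{1}{63938} = \frac{5576923}{342260114}$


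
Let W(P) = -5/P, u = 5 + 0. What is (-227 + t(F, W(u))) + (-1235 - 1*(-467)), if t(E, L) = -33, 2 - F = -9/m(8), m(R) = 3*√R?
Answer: -1028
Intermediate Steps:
u = 5
F = 2 + 3*√2/4 (F = 2 - (-9)/(3*√8) = 2 - (-9)/(3*(2*√2)) = 2 - (-9)/(6*√2) = 2 - (-9)*√2/12 = 2 - (-3)*√2/4 = 2 + 3*√2/4 ≈ 3.0607)
(-227 + t(F, W(u))) + (-1235 - 1*(-467)) = (-227 - 33) + (-1235 - 1*(-467)) = -260 + (-1235 + 467) = -260 - 768 = -1028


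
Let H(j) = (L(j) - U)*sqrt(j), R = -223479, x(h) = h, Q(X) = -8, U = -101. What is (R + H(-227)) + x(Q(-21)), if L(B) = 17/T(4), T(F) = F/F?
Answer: -223487 + 118*I*sqrt(227) ≈ -2.2349e+5 + 1777.8*I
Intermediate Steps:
T(F) = 1
L(B) = 17 (L(B) = 17/1 = 17*1 = 17)
H(j) = 118*sqrt(j) (H(j) = (17 - 1*(-101))*sqrt(j) = (17 + 101)*sqrt(j) = 118*sqrt(j))
(R + H(-227)) + x(Q(-21)) = (-223479 + 118*sqrt(-227)) - 8 = (-223479 + 118*(I*sqrt(227))) - 8 = (-223479 + 118*I*sqrt(227)) - 8 = -223487 + 118*I*sqrt(227)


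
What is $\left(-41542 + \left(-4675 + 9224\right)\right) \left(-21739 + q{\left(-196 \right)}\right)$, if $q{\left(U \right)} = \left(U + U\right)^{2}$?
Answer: $-4880301525$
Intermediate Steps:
$q{\left(U \right)} = 4 U^{2}$ ($q{\left(U \right)} = \left(2 U\right)^{2} = 4 U^{2}$)
$\left(-41542 + \left(-4675 + 9224\right)\right) \left(-21739 + q{\left(-196 \right)}\right) = \left(-41542 + \left(-4675 + 9224\right)\right) \left(-21739 + 4 \left(-196\right)^{2}\right) = \left(-41542 + 4549\right) \left(-21739 + 4 \cdot 38416\right) = - 36993 \left(-21739 + 153664\right) = \left(-36993\right) 131925 = -4880301525$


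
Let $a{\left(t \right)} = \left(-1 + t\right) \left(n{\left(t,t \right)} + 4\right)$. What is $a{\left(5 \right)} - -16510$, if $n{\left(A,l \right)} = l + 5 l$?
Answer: $16646$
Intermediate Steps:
$n{\left(A,l \right)} = 6 l$
$a{\left(t \right)} = \left(-1 + t\right) \left(4 + 6 t\right)$ ($a{\left(t \right)} = \left(-1 + t\right) \left(6 t + 4\right) = \left(-1 + t\right) \left(4 + 6 t\right)$)
$a{\left(5 \right)} - -16510 = \left(-4 - 10 + 6 \cdot 5^{2}\right) - -16510 = \left(-4 - 10 + 6 \cdot 25\right) + 16510 = \left(-4 - 10 + 150\right) + 16510 = 136 + 16510 = 16646$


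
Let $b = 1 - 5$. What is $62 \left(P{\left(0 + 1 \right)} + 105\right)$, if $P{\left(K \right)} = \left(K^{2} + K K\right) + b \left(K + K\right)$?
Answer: $6138$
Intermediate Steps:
$b = -4$ ($b = 1 - 5 = -4$)
$P{\left(K \right)} = - 8 K + 2 K^{2}$ ($P{\left(K \right)} = \left(K^{2} + K K\right) - 4 \left(K + K\right) = \left(K^{2} + K^{2}\right) - 4 \cdot 2 K = 2 K^{2} - 8 K = - 8 K + 2 K^{2}$)
$62 \left(P{\left(0 + 1 \right)} + 105\right) = 62 \left(2 \left(0 + 1\right) \left(-4 + \left(0 + 1\right)\right) + 105\right) = 62 \left(2 \cdot 1 \left(-4 + 1\right) + 105\right) = 62 \left(2 \cdot 1 \left(-3\right) + 105\right) = 62 \left(-6 + 105\right) = 62 \cdot 99 = 6138$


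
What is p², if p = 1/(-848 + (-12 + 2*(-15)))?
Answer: 1/792100 ≈ 1.2625e-6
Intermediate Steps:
p = -1/890 (p = 1/(-848 + (-12 - 30)) = 1/(-848 - 42) = 1/(-890) = -1/890 ≈ -0.0011236)
p² = (-1/890)² = 1/792100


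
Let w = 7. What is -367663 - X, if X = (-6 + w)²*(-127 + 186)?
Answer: -367722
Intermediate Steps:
X = 59 (X = (-6 + 7)²*(-127 + 186) = 1²*59 = 1*59 = 59)
-367663 - X = -367663 - 1*59 = -367663 - 59 = -367722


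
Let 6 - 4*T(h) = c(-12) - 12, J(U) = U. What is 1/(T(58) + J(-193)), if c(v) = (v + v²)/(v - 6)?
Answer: -3/560 ≈ -0.0053571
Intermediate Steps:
c(v) = (v + v²)/(-6 + v)
T(h) = 19/3 (T(h) = 3/2 - (-12*(1 - 12)/(-6 - 12) - 12)/4 = 3/2 - (-12*(-11)/(-18) - 12)/4 = 3/2 - (-12*(-1/18)*(-11) - 12)/4 = 3/2 - (-22/3 - 12)/4 = 3/2 - ¼*(-58/3) = 3/2 + 29/6 = 19/3)
1/(T(58) + J(-193)) = 1/(19/3 - 193) = 1/(-560/3) = -3/560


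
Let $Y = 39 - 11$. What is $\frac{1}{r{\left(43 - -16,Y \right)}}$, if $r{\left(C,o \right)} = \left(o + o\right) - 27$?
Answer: $\frac{1}{29} \approx 0.034483$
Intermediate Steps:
$Y = 28$ ($Y = 39 - 11 = 28$)
$r{\left(C,o \right)} = -27 + 2 o$ ($r{\left(C,o \right)} = 2 o - 27 = -27 + 2 o$)
$\frac{1}{r{\left(43 - -16,Y \right)}} = \frac{1}{-27 + 2 \cdot 28} = \frac{1}{-27 + 56} = \frac{1}{29}$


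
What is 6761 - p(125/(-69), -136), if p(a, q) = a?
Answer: 466634/69 ≈ 6762.8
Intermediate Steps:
6761 - p(125/(-69), -136) = 6761 - 125/(-69) = 6761 - 125*(-1)/69 = 6761 - 1*(-125/69) = 6761 + 125/69 = 466634/69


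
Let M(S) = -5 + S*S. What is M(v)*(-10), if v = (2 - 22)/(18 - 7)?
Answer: 2050/121 ≈ 16.942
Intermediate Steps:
v = -20/11 ≈ -1.8182
M(S) = -5 + S²
M(v)*(-10) = (-5 + (-20/11)²)*(-10) = (-5 + 400/121)*(-10) = -205/121*(-10) = 2050/121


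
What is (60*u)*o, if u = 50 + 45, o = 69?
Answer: 393300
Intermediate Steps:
u = 95
(60*u)*o = (60*95)*69 = 5700*69 = 393300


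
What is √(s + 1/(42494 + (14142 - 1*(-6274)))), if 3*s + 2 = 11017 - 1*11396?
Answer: I*√55847087310/20970 ≈ 11.269*I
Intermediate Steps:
s = -127 (s = -⅔ + (11017 - 1*11396)/3 = -⅔ + (11017 - 11396)/3 = -⅔ + (⅓)*(-379) = -⅔ - 379/3 = -127)
√(s + 1/(42494 + (14142 - 1*(-6274)))) = √(-127 + 1/(42494 + (14142 - 1*(-6274)))) = √(-127 + 1/(42494 + (14142 + 6274))) = √(-127 + 1/(42494 + 20416)) = √(-127 + 1/62910) = √(-7989569/62910) = I*√55847087310/20970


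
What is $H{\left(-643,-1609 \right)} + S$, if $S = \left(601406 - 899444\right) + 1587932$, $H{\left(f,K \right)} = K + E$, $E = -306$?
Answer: $1287979$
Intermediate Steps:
$H{\left(f,K \right)} = -306 + K$ ($H{\left(f,K \right)} = K - 306 = -306 + K$)
$S = 1289894$ ($S = -298038 + 1587932 = 1289894$)
$H{\left(-643,-1609 \right)} + S = \left(-306 - 1609\right) + 1289894 = -1915 + 1289894 = 1287979$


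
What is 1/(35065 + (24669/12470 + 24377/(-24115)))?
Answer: 60142810/2108965814999 ≈ 2.8518e-5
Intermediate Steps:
1/(35065 + (24669/12470 + 24377/(-24115))) = 1/(35065 + (24669*(1/12470) + 24377*(-1/24115))) = 1/(35065 + (24669/12470 - 24377/24115)) = 1/(35065 + 58182349/60142810) = 1/(2108965814999/60142810) = 60142810/2108965814999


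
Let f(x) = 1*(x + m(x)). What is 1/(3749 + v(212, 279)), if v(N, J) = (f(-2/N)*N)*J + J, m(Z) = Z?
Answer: 1/2912 ≈ 0.00034341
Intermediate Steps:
f(x) = 2*x (f(x) = 1*(x + x) = 1*(2*x) = 2*x)
v(N, J) = -3*J (v(N, J) = ((2*(-2/N))*N)*J + J = ((-4/N)*N)*J + J = -4*J + J = -3*J)
1/(3749 + v(212, 279)) = 1/(3749 - 3*279) = 1/(3749 - 837) = 1/2912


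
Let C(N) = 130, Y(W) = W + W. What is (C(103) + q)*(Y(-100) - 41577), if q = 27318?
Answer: -1146695096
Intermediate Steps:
Y(W) = 2*W
(C(103) + q)*(Y(-100) - 41577) = (130 + 27318)*(2*(-100) - 41577) = 27448*(-200 - 41577) = 27448*(-41777) = -1146695096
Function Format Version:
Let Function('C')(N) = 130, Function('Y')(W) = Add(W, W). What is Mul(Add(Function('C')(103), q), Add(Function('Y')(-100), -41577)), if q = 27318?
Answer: -1146695096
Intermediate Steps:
Function('Y')(W) = Mul(2, W)
Mul(Add(Function('C')(103), q), Add(Function('Y')(-100), -41577)) = Mul(Add(130, 27318), Add(Mul(2, -100), -41577)) = Mul(27448, Add(-200, -41577)) = Mul(27448, -41777) = -1146695096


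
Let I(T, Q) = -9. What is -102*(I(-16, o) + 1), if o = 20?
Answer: 816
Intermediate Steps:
-102*(I(-16, o) + 1) = -102*(-9 + 1) = -102*(-8) = 816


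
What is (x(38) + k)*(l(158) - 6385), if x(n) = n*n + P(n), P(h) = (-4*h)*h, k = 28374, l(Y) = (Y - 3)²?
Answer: 424100880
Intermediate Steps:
l(Y) = (-3 + Y)²
P(h) = -4*h²
x(n) = -3*n² (x(n) = n*n - 4*n² = n² - 4*n² = -3*n²)
(x(38) + k)*(l(158) - 6385) = (-3*38² + 28374)*((-3 + 158)² - 6385) = (-3*1444 + 28374)*(155² - 6385) = (-4332 + 28374)*(24025 - 6385) = 24042*17640 = 424100880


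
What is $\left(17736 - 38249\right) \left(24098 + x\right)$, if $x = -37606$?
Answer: $277089604$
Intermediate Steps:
$\left(17736 - 38249\right) \left(24098 + x\right) = \left(17736 - 38249\right) \left(24098 - 37606\right) = \left(-20513\right) \left(-13508\right) = 277089604$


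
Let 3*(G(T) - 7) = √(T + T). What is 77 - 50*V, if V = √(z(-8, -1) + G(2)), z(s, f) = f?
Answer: 77 - 100*√15/3 ≈ -52.099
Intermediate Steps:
G(T) = 7 + √2*√T/3 (G(T) = 7 + √(T + T)/3 = 7 + √(2*T)/3 = 7 + (√2*√T)/3 = 7 + √2*√T/3)
V = 2*√15/3 (V = √(-1 + (7 + √2*√2/3)) = √(-1 + (7 + ⅔)) = √(-1 + 23/3) = √(20/3) = 2*√15/3 ≈ 2.5820)
77 - 50*V = 77 - 100*√15/3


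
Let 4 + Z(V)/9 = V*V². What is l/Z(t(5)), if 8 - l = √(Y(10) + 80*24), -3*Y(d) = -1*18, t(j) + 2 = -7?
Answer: -8/6597 + √214/2199 ≈ 0.0054398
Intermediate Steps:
t(j) = -9 (t(j) = -2 - 7 = -9)
Y(d) = 6 (Y(d) = -(-1)*18/3 = -⅓*(-18) = 6)
Z(V) = -36 + 9*V³ (Z(V) = -36 + 9*(V*V²) = -36 + 9*V³)
l = 8 - 3*√214 (l = 8 - √(6 + 80*24) = 8 - √(6 + 1920) = 8 - √1926 = 8 - 3*√214 ≈ -35.886)
l/Z(t(5)) = (8 - 3*√214)/(-36 + 9*(-9)³) = (8 - 3*√214)/(-36 + 9*(-729)) = (8 - 3*√214)/(-36 - 6561) = (8 - 3*√214)/(-6597) = (8 - 3*√214)*(-1/6597) = -8/6597 + √214/2199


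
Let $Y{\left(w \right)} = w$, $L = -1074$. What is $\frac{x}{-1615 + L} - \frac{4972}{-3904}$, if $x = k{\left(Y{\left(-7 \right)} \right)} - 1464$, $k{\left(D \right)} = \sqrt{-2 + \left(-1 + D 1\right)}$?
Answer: $\frac{4771291}{2624464} - \frac{i \sqrt{10}}{2689} \approx 1.818 - 0.001176 i$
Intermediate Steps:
$k{\left(D \right)} = \sqrt{-3 + D}$ ($k{\left(D \right)} = \sqrt{-2 + \left(-1 + D\right)} = \sqrt{-3 + D}$)
$x = -1464 + i \sqrt{10}$ ($x = \sqrt{-3 - 7} - 1464 = \sqrt{-10} - 1464 = i \sqrt{10} - 1464 = -1464 + i \sqrt{10} \approx -1464.0 + 3.1623 i$)
$\frac{x}{-1615 + L} - \frac{4972}{-3904} = \frac{-1464 + i \sqrt{10}}{-1615 - 1074} - \frac{4972}{-3904} = \frac{-1464 + i \sqrt{10}}{-2689} - - \frac{1243}{976} = \left(-1464 + i \sqrt{10}\right) \left(- \frac{1}{2689}\right) + \frac{1243}{976} = \left(\frac{1464}{2689} - \frac{i \sqrt{10}}{2689}\right) + \frac{1243}{976} = \frac{4771291}{2624464} - \frac{i \sqrt{10}}{2689}$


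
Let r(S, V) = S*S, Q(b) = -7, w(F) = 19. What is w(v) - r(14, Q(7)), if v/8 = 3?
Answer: -177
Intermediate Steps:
v = 24 (v = 8*3 = 24)
r(S, V) = S²
w(v) - r(14, Q(7)) = 19 - 1*14² = 19 - 1*196 = 19 - 196 = -177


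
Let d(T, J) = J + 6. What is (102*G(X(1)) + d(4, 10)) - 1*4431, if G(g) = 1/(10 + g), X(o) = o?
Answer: -48463/11 ≈ -4405.7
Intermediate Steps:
d(T, J) = 6 + J
(102*G(X(1)) + d(4, 10)) - 1*4431 = (102/(10 + 1) + (6 + 10)) - 1*4431 = (102/11 + 16) - 4431 = 278/11 - 4431 = -48463/11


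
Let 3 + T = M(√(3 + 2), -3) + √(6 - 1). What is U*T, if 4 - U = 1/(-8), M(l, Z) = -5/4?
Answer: -561/32 + 33*√5/8 ≈ -8.3075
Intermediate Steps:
M(l, Z) = -5/4 (M(l, Z) = -5*¼ = -5/4)
U = 33/8 (U = 4 - 1/(-8) = 4 - 1*(-⅛) = 4 + ⅛ = 33/8 ≈ 4.1250)
T = -17/4 + √5 (T = -3 + (-5/4 + √(6 - 1)) = -3 + (-5/4 + √5) = -17/4 + √5 ≈ -2.0139)
U*T = 33*(-17/4 + √5)/8 = -561/32 + 33*√5/8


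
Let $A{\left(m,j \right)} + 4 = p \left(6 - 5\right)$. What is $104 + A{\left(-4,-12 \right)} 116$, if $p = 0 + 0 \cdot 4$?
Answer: $-360$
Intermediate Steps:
$p = 0$ ($p = 0 + 0 = 0$)
$A{\left(m,j \right)} = -4$ ($A{\left(m,j \right)} = -4 + 0 \left(6 - 5\right) = -4 + 0 \cdot 1 = -4 + 0 = -4$)
$104 + A{\left(-4,-12 \right)} 116 = 104 - 464 = -360$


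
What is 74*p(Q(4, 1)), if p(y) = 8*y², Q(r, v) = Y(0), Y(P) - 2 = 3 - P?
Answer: 14800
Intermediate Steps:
Y(P) = 5 - P (Y(P) = 2 + (3 - P) = 5 - P)
Q(r, v) = 5 (Q(r, v) = 5 - 1*0 = 5 + 0 = 5)
74*p(Q(4, 1)) = 74*(8*5²) = 74*(8*25) = 74*200 = 14800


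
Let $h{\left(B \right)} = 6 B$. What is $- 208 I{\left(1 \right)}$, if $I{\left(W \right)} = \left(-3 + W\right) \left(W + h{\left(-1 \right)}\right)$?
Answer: $-2080$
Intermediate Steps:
$I{\left(W \right)} = \left(-6 + W\right) \left(-3 + W\right)$ ($I{\left(W \right)} = \left(-3 + W\right) \left(W + 6 \left(-1\right)\right) = \left(-3 + W\right) \left(W - 6\right) = \left(-3 + W\right) \left(-6 + W\right) = \left(-6 + W\right) \left(-3 + W\right)$)
$- 208 I{\left(1 \right)} = - 208 \left(18 + 1^{2} - 9\right) = - 208 \left(18 + 1 - 9\right) = \left(-208\right) 10 = -2080$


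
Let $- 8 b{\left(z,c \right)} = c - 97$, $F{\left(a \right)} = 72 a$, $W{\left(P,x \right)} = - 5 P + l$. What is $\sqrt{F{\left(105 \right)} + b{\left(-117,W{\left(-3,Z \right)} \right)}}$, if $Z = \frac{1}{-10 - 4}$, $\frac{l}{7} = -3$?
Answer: $\frac{\sqrt{121166}}{4} \approx 87.022$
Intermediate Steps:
$l = -21$ ($l = 7 \left(-3\right) = -21$)
$Z = - \frac{1}{14}$ ($Z = \frac{1}{-14} = - \frac{1}{14} \approx -0.071429$)
$W{\left(P,x \right)} = -21 - 5 P$ ($W{\left(P,x \right)} = - 5 P - 21 = -21 - 5 P$)
$b{\left(z,c \right)} = \frac{97}{8} - \frac{c}{8}$ ($b{\left(z,c \right)} = - \frac{c - 97}{8} = - \frac{-97 + c}{8} = \frac{97}{8} - \frac{c}{8}$)
$\sqrt{F{\left(105 \right)} + b{\left(-117,W{\left(-3,Z \right)} \right)}} = \sqrt{72 \cdot 105 + \left(\frac{97}{8} - \frac{-21 - -15}{8}\right)} = \sqrt{7560 + \left(\frac{97}{8} - \frac{-21 + 15}{8}\right)} = \sqrt{7560 + \left(\frac{97}{8} - - \frac{3}{4}\right)} = \sqrt{7560 + \left(\frac{97}{8} + \frac{3}{4}\right)} = \sqrt{7560 + \frac{103}{8}} = \sqrt{\frac{60583}{8}} = \frac{\sqrt{121166}}{4}$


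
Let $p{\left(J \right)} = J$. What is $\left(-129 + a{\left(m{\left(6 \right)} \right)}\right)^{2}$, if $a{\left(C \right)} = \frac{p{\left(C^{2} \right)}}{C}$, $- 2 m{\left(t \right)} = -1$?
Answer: $\frac{66049}{4} \approx 16512.0$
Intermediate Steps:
$m{\left(t \right)} = \frac{1}{2}$ ($m{\left(t \right)} = \left(- \frac{1}{2}\right) \left(-1\right) = \frac{1}{2}$)
$a{\left(C \right)} = C$ ($a{\left(C \right)} = \frac{C^{2}}{C} = C$)
$\left(-129 + a{\left(m{\left(6 \right)} \right)}\right)^{2} = \left(-129 + \frac{1}{2}\right)^{2} = \left(- \frac{257}{2}\right)^{2} = \frac{66049}{4}$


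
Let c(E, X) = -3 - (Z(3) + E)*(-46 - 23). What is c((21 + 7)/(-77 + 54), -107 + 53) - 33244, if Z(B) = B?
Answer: -33124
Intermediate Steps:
c(E, X) = 204 + 69*E (c(E, X) = -3 - (3 + E)*(-46 - 23) = -3 - (3 + E)*(-69) = -3 - (-207 - 69*E) = -3 + (207 + 69*E) = 204 + 69*E)
c((21 + 7)/(-77 + 54), -107 + 53) - 33244 = (204 + 69*((21 + 7)/(-77 + 54))) - 33244 = (204 + 69*(28/(-23))) - 33244 = (204 + 69*(28*(-1/23))) - 33244 = (204 + 69*(-28/23)) - 33244 = (204 - 84) - 33244 = 120 - 33244 = -33124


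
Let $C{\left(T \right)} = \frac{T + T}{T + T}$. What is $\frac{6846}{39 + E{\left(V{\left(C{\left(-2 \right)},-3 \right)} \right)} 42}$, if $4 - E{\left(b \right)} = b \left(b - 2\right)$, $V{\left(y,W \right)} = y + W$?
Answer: $- \frac{2282}{43} \approx -53.07$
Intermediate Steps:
$C{\left(T \right)} = 1$ ($C{\left(T \right)} = \frac{2 T}{2 T} = 2 T \frac{1}{2 T} = 1$)
$V{\left(y,W \right)} = W + y$
$E{\left(b \right)} = 4 - b \left(-2 + b\right)$ ($E{\left(b \right)} = 4 - b \left(b - 2\right) = 4 - b \left(-2 + b\right)$)
$\frac{6846}{39 + E{\left(V{\left(C{\left(-2 \right)},-3 \right)} \right)} 42} = \frac{6846}{39 + \left(4 - \left(-3 + 1\right)^{2} + 2 \left(-3 + 1\right)\right) 42} = \frac{6846}{39 + \left(4 - \left(-2\right)^{2} + 2 \left(-2\right)\right) 42} = \frac{6846}{39 + \left(4 - 4 - 4\right) 42} = \frac{6846}{39 - 168} = \frac{6846}{-129} = 6846 \left(- \frac{1}{129}\right) = - \frac{2282}{43}$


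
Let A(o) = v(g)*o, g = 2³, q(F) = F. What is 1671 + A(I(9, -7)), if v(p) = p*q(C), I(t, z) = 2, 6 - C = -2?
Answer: 1799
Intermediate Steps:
C = 8 (C = 6 - 1*(-2) = 6 + 2 = 8)
g = 8
v(p) = 8*p (v(p) = p*8 = 8*p)
A(o) = 64*o (A(o) = (8*8)*o = 64*o)
1671 + A(I(9, -7)) = 1671 + 64*2 = 1671 + 128 = 1799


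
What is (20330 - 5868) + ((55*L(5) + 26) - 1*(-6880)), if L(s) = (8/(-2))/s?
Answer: 21324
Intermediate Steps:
L(s) = -4/s (L(s) = (8*(-½))/s = -4/s)
(20330 - 5868) + ((55*L(5) + 26) - 1*(-6880)) = (20330 - 5868) + ((55*(-4/5) + 26) - 1*(-6880)) = 14462 + ((55*(-4*⅕) + 26) + 6880) = 14462 + ((55*(-⅘) + 26) + 6880) = 14462 + ((-44 + 26) + 6880) = 14462 + (-18 + 6880) = 14462 + 6862 = 21324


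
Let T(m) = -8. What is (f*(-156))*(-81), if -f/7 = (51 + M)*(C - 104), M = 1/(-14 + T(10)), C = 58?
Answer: 2280557916/11 ≈ 2.0732e+8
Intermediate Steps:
M = -1/22 (M = 1/(-14 - 8) = 1/(-22) = -1/22 ≈ -0.045455)
f = 180481/11 (f = -7*(51 - 1/22)*(58 - 104) = -7847*(-46)/22 = -7*(-25783/11) = 180481/11 ≈ 16407.)
(f*(-156))*(-81) = ((180481/11)*(-156))*(-81) = -28155036/11*(-81) = 2280557916/11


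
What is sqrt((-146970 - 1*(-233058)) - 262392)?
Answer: 4*I*sqrt(11019) ≈ 419.89*I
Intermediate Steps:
sqrt((-146970 - 1*(-233058)) - 262392) = sqrt((-146970 + 233058) - 262392) = sqrt(86088 - 262392) = sqrt(-176304) = 4*I*sqrt(11019)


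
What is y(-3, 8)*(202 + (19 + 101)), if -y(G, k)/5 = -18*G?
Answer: -86940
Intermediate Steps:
y(G, k) = 90*G (y(G, k) = -(-90)*G = 90*G)
y(-3, 8)*(202 + (19 + 101)) = (90*(-3))*(202 + (19 + 101)) = -270*(202 + 120) = -270*322 = -86940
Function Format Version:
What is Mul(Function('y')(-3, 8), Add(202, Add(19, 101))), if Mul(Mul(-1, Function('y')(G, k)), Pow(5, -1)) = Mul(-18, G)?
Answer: -86940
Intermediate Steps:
Function('y')(G, k) = Mul(90, G) (Function('y')(G, k) = Mul(-5, Mul(-18, G)) = Mul(90, G))
Mul(Function('y')(-3, 8), Add(202, Add(19, 101))) = Mul(Mul(90, -3), Add(202, Add(19, 101))) = Mul(-270, Add(202, 120)) = Mul(-270, 322) = -86940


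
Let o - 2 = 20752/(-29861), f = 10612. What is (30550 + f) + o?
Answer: 1229177452/29861 ≈ 41163.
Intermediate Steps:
o = 38970/29861 (o = 2 + 20752/(-29861) = 2 + 20752*(-1/29861) = 2 - 20752/29861 = 38970/29861 ≈ 1.3050)
(30550 + f) + o = (30550 + 10612) + 38970/29861 = 41162 + 38970/29861 = 1229177452/29861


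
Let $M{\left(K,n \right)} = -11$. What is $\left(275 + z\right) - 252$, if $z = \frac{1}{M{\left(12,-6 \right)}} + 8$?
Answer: $\frac{340}{11} \approx 30.909$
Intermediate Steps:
$z = \frac{87}{11}$ ($z = \frac{1}{-11} + 8 = - \frac{1}{11} + 8 = \frac{87}{11} \approx 7.9091$)
$\left(275 + z\right) - 252 = \left(275 + \frac{87}{11}\right) - 252 = \frac{3112}{11} - 252 = \frac{340}{11}$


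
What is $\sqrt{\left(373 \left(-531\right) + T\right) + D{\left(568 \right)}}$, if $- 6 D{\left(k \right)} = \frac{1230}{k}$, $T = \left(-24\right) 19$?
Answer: $\frac{13 i \sqrt{94744246}}{284} \approx 445.56 i$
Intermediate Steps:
$T = -456$
$D{\left(k \right)} = - \frac{205}{k}$ ($D{\left(k \right)} = - \frac{1230 \frac{1}{k}}{6} = - \frac{205}{k}$)
$\sqrt{\left(373 \left(-531\right) + T\right) + D{\left(568 \right)}} = \sqrt{\left(373 \left(-531\right) - 456\right) - \frac{205}{568}} = \sqrt{\left(-198063 - 456\right) - \frac{205}{568}} = \sqrt{-198519 - \frac{205}{568}} = \sqrt{- \frac{112758997}{568}} = \frac{13 i \sqrt{94744246}}{284}$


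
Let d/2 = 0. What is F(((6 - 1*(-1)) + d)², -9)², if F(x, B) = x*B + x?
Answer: 153664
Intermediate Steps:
d = 0 (d = 2*0 = 0)
F(x, B) = x + B*x (F(x, B) = B*x + x = x + B*x)
F(((6 - 1*(-1)) + d)², -9)² = (((6 - 1*(-1)) + 0)²*(1 - 9))² = (((6 + 1) + 0)²*(-8))² = ((7 + 0)²*(-8))² = (7²*(-8))² = (49*(-8))² = (-392)² = 153664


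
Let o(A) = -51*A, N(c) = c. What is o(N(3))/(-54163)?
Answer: 153/54163 ≈ 0.0028248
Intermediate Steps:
o(N(3))/(-54163) = -51*3/(-54163) = -153*(-1/54163) = 153/54163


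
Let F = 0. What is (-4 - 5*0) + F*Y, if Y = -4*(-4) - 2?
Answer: -4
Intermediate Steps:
Y = 14 (Y = 16 - 2 = 14)
(-4 - 5*0) + F*Y = (-4 - 5*0) + 0*14 = (-4 + 0) + 0 = -4 + 0 = -4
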